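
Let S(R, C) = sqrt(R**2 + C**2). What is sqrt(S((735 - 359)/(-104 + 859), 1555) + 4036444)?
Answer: sqrt(2300873991100 + 755*sqrt(1378334842001))/755 ≈ 2009.5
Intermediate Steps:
S(R, C) = sqrt(C**2 + R**2)
sqrt(S((735 - 359)/(-104 + 859), 1555) + 4036444) = sqrt(sqrt(1555**2 + ((735 - 359)/(-104 + 859))**2) + 4036444) = sqrt(sqrt(2418025 + (376/755)**2) + 4036444) = sqrt(sqrt(2418025 + 141376/570025) + 4036444) = sqrt(sqrt(1378334842001/570025) + 4036444) = sqrt(sqrt(1378334842001)/755 + 4036444) = sqrt(4036444 + sqrt(1378334842001)/755)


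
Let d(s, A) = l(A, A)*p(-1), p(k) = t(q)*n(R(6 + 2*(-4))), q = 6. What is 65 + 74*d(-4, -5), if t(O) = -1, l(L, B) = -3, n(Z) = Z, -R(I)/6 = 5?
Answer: -6595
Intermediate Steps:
R(I) = -30 (R(I) = -6*5 = -30)
p(k) = 30 (p(k) = -1*(-30) = 30)
d(s, A) = -90 (d(s, A) = -3*30 = -90)
65 + 74*d(-4, -5) = 65 + 74*(-90) = 65 - 6660 = -6595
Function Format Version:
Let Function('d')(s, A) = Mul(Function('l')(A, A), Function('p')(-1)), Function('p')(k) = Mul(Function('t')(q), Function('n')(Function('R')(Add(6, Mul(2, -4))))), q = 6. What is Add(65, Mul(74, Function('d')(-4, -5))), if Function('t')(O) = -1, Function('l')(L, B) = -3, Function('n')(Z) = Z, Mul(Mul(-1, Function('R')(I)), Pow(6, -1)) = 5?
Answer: -6595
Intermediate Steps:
Function('R')(I) = -30 (Function('R')(I) = Mul(-6, 5) = -30)
Function('p')(k) = 30 (Function('p')(k) = Mul(-1, -30) = 30)
Function('d')(s, A) = -90 (Function('d')(s, A) = Mul(-3, 30) = -90)
Add(65, Mul(74, Function('d')(-4, -5))) = Add(65, Mul(74, -90)) = Add(65, -6660) = -6595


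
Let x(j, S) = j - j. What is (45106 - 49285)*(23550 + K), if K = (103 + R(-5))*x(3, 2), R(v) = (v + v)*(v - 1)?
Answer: -98415450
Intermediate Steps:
R(v) = 2*v*(-1 + v) (R(v) = (2*v)*(-1 + v) = 2*v*(-1 + v))
x(j, S) = 0
K = 0 (K = (103 + 2*(-5)*(-1 - 5))*0 = (103 + 2*(-5)*(-6))*0 = (103 + 60)*0 = 163*0 = 0)
(45106 - 49285)*(23550 + K) = (45106 - 49285)*(23550 + 0) = -4179*23550 = -98415450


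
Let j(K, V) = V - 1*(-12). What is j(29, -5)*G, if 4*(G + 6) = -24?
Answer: -84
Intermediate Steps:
j(K, V) = 12 + V (j(K, V) = V + 12 = 12 + V)
G = -12 (G = -6 + (¼)*(-24) = -6 - 6 = -12)
j(29, -5)*G = (12 - 5)*(-12) = 7*(-12) = -84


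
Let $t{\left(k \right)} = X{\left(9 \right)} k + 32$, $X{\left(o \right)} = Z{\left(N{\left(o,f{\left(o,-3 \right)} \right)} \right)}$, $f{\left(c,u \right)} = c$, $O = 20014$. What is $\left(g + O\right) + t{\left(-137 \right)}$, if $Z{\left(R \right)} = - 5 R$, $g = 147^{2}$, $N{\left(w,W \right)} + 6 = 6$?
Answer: $41655$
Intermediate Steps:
$N{\left(w,W \right)} = 0$ ($N{\left(w,W \right)} = -6 + 6 = 0$)
$g = 21609$
$X{\left(o \right)} = 0$ ($X{\left(o \right)} = \left(-5\right) 0 = 0$)
$t{\left(k \right)} = 32$ ($t{\left(k \right)} = 0 k + 32 = 0 + 32 = 32$)
$\left(g + O\right) + t{\left(-137 \right)} = \left(21609 + 20014\right) + 32 = 41623 + 32 = 41655$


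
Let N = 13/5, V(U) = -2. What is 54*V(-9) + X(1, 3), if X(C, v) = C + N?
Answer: -522/5 ≈ -104.40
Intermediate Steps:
N = 13/5 (N = 13*(1/5) = 13/5 ≈ 2.6000)
X(C, v) = 13/5 + C (X(C, v) = C + 13/5 = 13/5 + C)
54*V(-9) + X(1, 3) = 54*(-2) + (13/5 + 1) = -108 + 18/5 = -522/5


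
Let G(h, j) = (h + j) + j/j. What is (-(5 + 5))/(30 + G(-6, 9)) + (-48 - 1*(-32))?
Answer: -277/17 ≈ -16.294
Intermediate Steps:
G(h, j) = 1 + h + j (G(h, j) = (h + j) + 1 = 1 + h + j)
(-(5 + 5))/(30 + G(-6, 9)) + (-48 - 1*(-32)) = (-(5 + 5))/(30 + (1 - 6 + 9)) + (-48 - 1*(-32)) = (-1*10)/(30 + 4) + (-48 + 32) = -10/34 - 16 = (1/34)*(-10) - 16 = -5/17 - 16 = -277/17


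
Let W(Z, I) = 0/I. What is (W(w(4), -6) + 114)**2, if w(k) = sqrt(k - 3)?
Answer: 12996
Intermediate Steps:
w(k) = sqrt(-3 + k)
W(Z, I) = 0
(W(w(4), -6) + 114)**2 = (0 + 114)**2 = 114**2 = 12996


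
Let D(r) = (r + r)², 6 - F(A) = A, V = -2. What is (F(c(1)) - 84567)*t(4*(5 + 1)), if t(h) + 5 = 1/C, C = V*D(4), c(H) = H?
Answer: 27102121/64 ≈ 4.2347e+5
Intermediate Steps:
F(A) = 6 - A
D(r) = 4*r² (D(r) = (2*r)² = 4*r²)
C = -128 (C = -8*4² = -8*16 = -2*64 = -128)
t(h) = -641/128 (t(h) = -5 + 1/(-128) = -5 - 1/128 = -641/128)
(F(c(1)) - 84567)*t(4*(5 + 1)) = ((6 - 1*1) - 84567)*(-641/128) = ((6 - 1) - 84567)*(-641/128) = (5 - 84567)*(-641/128) = -84562*(-641/128) = 27102121/64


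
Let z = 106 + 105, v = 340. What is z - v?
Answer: -129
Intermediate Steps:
z = 211
z - v = 211 - 1*340 = 211 - 340 = -129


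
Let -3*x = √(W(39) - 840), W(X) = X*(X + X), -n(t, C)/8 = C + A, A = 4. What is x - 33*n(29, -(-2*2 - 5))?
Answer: 3432 - √2202/3 ≈ 3416.4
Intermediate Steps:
n(t, C) = -32 - 8*C (n(t, C) = -8*(C + 4) = -8*(4 + C) = -32 - 8*C)
W(X) = 2*X² (W(X) = X*(2*X) = 2*X²)
x = -√2202/3 (x = -√(2*39² - 840)/3 = -√(2*1521 - 840)/3 = -√(3042 - 840)/3 = -√2202/3 ≈ -15.642)
x - 33*n(29, -(-2*2 - 5)) = -√2202/3 - 33*(-32 - (-8)*(-2*2 - 5)) = -√2202/3 - 33*(-32 - (-8)*(-4 - 5)) = -√2202/3 - 33*(-32 - (-8)*(-9)) = -√2202/3 - 33*(-32 - 8*9) = -√2202/3 - 33*(-32 - 72) = -√2202/3 - 33*(-104) = -√2202/3 - 1*(-3432) = -√2202/3 + 3432 = 3432 - √2202/3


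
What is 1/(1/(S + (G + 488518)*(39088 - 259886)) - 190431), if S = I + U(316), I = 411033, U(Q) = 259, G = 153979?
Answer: -141861641314/27014854217066335 ≈ -5.2512e-6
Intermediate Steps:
S = 411292 (S = 411033 + 259 = 411292)
1/(1/(S + (G + 488518)*(39088 - 259886)) - 190431) = 1/(1/(411292 + (153979 + 488518)*(39088 - 259886)) - 190431) = 1/(1/(411292 + 642497*(-220798)) - 190431) = 1/(1/(411292 - 141862052606) - 190431) = 1/(1/(-141861641314) - 190431) = 1/(-1/141861641314 - 190431) = 1/(-27014854217066335/141861641314) = -141861641314/27014854217066335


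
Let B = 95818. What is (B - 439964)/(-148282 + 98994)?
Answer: 172073/24644 ≈ 6.9823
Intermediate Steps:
(B - 439964)/(-148282 + 98994) = (95818 - 439964)/(-148282 + 98994) = -344146/(-49288) = -344146*(-1/49288) = 172073/24644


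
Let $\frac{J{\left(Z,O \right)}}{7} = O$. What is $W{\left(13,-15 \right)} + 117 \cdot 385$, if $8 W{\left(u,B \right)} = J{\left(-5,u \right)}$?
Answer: $\frac{360451}{8} \approx 45056.0$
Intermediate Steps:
$J{\left(Z,O \right)} = 7 O$
$W{\left(u,B \right)} = \frac{7 u}{8}$
$W{\left(13,-15 \right)} + 117 \cdot 385 = \frac{7}{8} \cdot 13 + 117 \cdot 385 = \frac{91}{8} + 45045 = \frac{360451}{8}$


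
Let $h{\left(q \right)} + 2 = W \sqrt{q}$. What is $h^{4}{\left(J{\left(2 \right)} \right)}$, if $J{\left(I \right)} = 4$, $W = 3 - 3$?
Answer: $16$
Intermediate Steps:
$W = 0$
$h{\left(q \right)} = -2$ ($h{\left(q \right)} = -2 + 0 \sqrt{q} = -2 + 0 = -2$)
$h^{4}{\left(J{\left(2 \right)} \right)} = \left(-2\right)^{4} = 16$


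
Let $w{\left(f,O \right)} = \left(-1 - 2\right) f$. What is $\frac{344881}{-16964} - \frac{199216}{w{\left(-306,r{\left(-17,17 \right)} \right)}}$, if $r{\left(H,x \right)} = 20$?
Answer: $- \frac{1848050491}{7786476} \approx -237.34$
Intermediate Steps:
$w{\left(f,O \right)} = - 3 f$
$\frac{344881}{-16964} - \frac{199216}{w{\left(-306,r{\left(-17,17 \right)} \right)}} = \frac{344881}{-16964} - \frac{199216}{\left(-3\right) \left(-306\right)} = 344881 \left(- \frac{1}{16964}\right) - \frac{199216}{918} = - \frac{344881}{16964} - \frac{99608}{459} = - \frac{1848050491}{7786476}$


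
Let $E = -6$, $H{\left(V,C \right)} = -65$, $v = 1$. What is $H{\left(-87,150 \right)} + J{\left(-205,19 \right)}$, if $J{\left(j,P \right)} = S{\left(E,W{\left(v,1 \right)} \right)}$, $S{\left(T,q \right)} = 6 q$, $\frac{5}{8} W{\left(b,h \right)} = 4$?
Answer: $- \frac{133}{5} \approx -26.6$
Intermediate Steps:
$W{\left(b,h \right)} = \frac{32}{5}$ ($W{\left(b,h \right)} = \frac{8}{5} \cdot 4 = \frac{32}{5}$)
$J{\left(j,P \right)} = \frac{192}{5}$ ($J{\left(j,P \right)} = 6 \cdot \frac{32}{5} = \frac{192}{5}$)
$H{\left(-87,150 \right)} + J{\left(-205,19 \right)} = -65 + \frac{192}{5} = - \frac{133}{5}$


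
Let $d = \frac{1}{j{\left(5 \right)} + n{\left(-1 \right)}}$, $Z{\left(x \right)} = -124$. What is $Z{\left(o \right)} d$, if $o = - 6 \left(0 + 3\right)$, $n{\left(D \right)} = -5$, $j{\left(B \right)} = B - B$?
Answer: $\frac{124}{5} \approx 24.8$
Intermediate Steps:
$j{\left(B \right)} = 0$
$o = -18$ ($o = \left(-6\right) 3 = -18$)
$d = - \frac{1}{5}$ ($d = \frac{1}{0 - 5} = \frac{1}{-5} = - \frac{1}{5} \approx -0.2$)
$Z{\left(o \right)} d = \left(-124\right) \left(- \frac{1}{5}\right) = \frac{124}{5}$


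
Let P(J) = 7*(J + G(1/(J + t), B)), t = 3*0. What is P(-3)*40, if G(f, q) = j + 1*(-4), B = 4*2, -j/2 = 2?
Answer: -3080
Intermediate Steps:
j = -4 (j = -2*2 = -4)
t = 0
B = 8
G(f, q) = -8 (G(f, q) = -4 + 1*(-4) = -4 - 4 = -8)
P(J) = -56 + 7*J (P(J) = 7*(J - 8) = 7*(-8 + J) = -56 + 7*J)
P(-3)*40 = (-56 + 7*(-3))*40 = (-56 - 21)*40 = -77*40 = -3080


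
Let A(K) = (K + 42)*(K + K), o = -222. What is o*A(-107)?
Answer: -3088020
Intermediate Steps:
A(K) = 2*K*(42 + K) (A(K) = (42 + K)*(2*K) = 2*K*(42 + K))
o*A(-107) = -444*(-107)*(42 - 107) = -444*(-107)*(-65) = -222*13910 = -3088020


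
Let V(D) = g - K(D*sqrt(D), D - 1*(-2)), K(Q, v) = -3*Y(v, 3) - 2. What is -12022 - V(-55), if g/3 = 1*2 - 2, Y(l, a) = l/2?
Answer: -23889/2 ≈ -11945.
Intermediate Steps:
Y(l, a) = l/2 (Y(l, a) = l*(1/2) = l/2)
g = 0 (g = 3*(1*2 - 2) = 3*(2 - 2) = 3*0 = 0)
K(Q, v) = -2 - 3*v/2 (K(Q, v) = -3*v/2 - 2 = -2 - 3*v/2)
V(D) = 5 + 3*D/2 (V(D) = 0 - (-2 - 3*(D - 1*(-2))/2) = 0 - (-2 - 3*(D + 2)/2) = 0 - (-2 - 3*(2 + D)/2) = 0 - (-2 + (-3 - 3*D/2)) = 0 - (-5 - 3*D/2) = 0 + (5 + 3*D/2) = 5 + 3*D/2)
-12022 - V(-55) = -12022 - (5 + (3/2)*(-55)) = -12022 - (5 - 165/2) = -12022 - 1*(-155/2) = -12022 + 155/2 = -23889/2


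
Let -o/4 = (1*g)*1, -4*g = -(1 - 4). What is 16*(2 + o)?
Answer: 80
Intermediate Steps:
g = -¾ (g = -(-1)*(1 - 4)/4 = -(-1)*(-3)/4 = -¼*3 = -¾ ≈ -0.75000)
o = 3 (o = -4*1*(-¾) = -(-3) = -4*(-¾) = 3)
16*(2 + o) = 16*(2 + 3) = 16*5 = 80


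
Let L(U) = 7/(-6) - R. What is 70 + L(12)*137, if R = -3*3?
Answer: 6859/6 ≈ 1143.2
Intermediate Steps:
R = -9
L(U) = 47/6 (L(U) = 7/(-6) - 1*(-9) = 7*(-⅙) + 9 = -7/6 + 9 = 47/6)
70 + L(12)*137 = 70 + (47/6)*137 = 70 + 6439/6 = 6859/6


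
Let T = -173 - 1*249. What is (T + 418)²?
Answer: 16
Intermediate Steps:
T = -422 (T = -173 - 249 = -422)
(T + 418)² = (-422 + 418)² = (-4)² = 16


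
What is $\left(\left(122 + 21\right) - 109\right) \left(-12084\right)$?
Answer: $-410856$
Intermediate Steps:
$\left(\left(122 + 21\right) - 109\right) \left(-12084\right) = \left(143 - 109\right) \left(-12084\right) = 34 \left(-12084\right) = -410856$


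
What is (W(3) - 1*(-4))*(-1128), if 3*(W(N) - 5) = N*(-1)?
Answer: -9024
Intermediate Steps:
W(N) = 5 - N/3 (W(N) = 5 + (N*(-1))/3 = 5 + (-N)/3 = 5 - N/3)
(W(3) - 1*(-4))*(-1128) = ((5 - ⅓*3) - 1*(-4))*(-1128) = ((5 - 1) + 4)*(-1128) = (4 + 4)*(-1128) = 8*(-1128) = -9024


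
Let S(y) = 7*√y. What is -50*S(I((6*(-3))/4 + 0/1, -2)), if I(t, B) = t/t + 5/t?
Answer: -350*I/3 ≈ -116.67*I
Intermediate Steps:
I(t, B) = 1 + 5/t
-50*S(I((6*(-3))/4 + 0/1, -2)) = -350*√((5 + ((6*(-3))/4 + 0/1))/((6*(-3))/4 + 0/1)) = -350*√((5 + (-18*¼ + 0*1))/(-18*¼ + 0*1)) = -350*√((5 + (-9/2 + 0))/(-9/2 + 0)) = -350*√((5 - 9/2)/(-9/2)) = -350*√(-2/9*½) = -350*√(-⅑) = -350*I/3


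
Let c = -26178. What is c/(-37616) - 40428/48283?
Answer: -128393637/908106664 ≈ -0.14139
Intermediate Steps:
c/(-37616) - 40428/48283 = -26178/(-37616) - 40428/48283 = -26178*(-1/37616) - 40428*1/48283 = 13089/18808 - 40428/48283 = -128393637/908106664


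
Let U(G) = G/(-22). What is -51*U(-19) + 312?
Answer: 5895/22 ≈ 267.95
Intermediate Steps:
U(G) = -G/22 (U(G) = G*(-1/22) = -G/22)
-51*U(-19) + 312 = -(-51)*(-19)/22 + 312 = -51*19/22 + 312 = -969/22 + 312 = 5895/22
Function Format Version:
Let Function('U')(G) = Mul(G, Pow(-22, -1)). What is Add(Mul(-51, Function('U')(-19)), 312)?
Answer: Rational(5895, 22) ≈ 267.95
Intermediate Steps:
Function('U')(G) = Mul(Rational(-1, 22), G) (Function('U')(G) = Mul(G, Rational(-1, 22)) = Mul(Rational(-1, 22), G))
Add(Mul(-51, Function('U')(-19)), 312) = Add(Mul(-51, Mul(Rational(-1, 22), -19)), 312) = Add(Mul(-51, Rational(19, 22)), 312) = Add(Rational(-969, 22), 312) = Rational(5895, 22)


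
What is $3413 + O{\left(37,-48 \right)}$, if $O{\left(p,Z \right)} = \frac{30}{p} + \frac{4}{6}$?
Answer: $\frac{379007}{111} \approx 3414.5$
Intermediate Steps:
$O{\left(p,Z \right)} = \frac{2}{3} + \frac{30}{p}$ ($O{\left(p,Z \right)} = \frac{30}{p} + 4 \cdot \frac{1}{6} = \frac{30}{p} + \frac{2}{3} = \frac{2}{3} + \frac{30}{p}$)
$3413 + O{\left(37,-48 \right)} = 3413 + \left(\frac{2}{3} + \frac{30}{37}\right) = 3413 + \frac{164}{111} = \frac{379007}{111}$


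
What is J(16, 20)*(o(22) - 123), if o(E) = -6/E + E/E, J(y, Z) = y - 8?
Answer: -10760/11 ≈ -978.18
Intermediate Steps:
J(y, Z) = -8 + y
o(E) = 1 - 6/E (o(E) = -6/E + 1 = 1 - 6/E)
J(16, 20)*(o(22) - 123) = (-8 + 16)*((-6 + 22)/22 - 123) = 8*((1/22)*16 - 123) = 8*(8/11 - 123) = 8*(-1345/11) = -10760/11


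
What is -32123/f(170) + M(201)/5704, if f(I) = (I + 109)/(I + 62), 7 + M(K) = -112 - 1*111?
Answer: -961619/36 ≈ -26712.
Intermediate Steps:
M(K) = -230 (M(K) = -7 + (-112 - 1*111) = -7 + (-112 - 111) = -7 - 223 = -230)
f(I) = (109 + I)/(62 + I)
-32123/f(170) + M(201)/5704 = -32123*(62 + 170)/(109 + 170) - 230/5704 = -32123/(279/232) - 230*1/5704 = -32123/((1/232)*279) - 5/124 = -32123/279/232 - 5/124 = -32123*232/279 - 5/124 = -7452536/279 - 5/124 = -961619/36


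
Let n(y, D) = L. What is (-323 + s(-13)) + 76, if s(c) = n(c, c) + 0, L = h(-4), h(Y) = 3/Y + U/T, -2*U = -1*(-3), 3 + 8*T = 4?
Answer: -1039/4 ≈ -259.75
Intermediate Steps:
T = ⅛ (T = -3/8 + (⅛)*4 = -3/8 + ½ = ⅛ ≈ 0.12500)
U = -3/2 (U = -(-1)*(-3)/2 = -½*3 = -3/2 ≈ -1.5000)
h(Y) = -12 + 3/Y (h(Y) = 3/Y - 3/(2*⅛) = 3/Y - 3/2*8 = 3/Y - 12 = -12 + 3/Y)
L = -51/4 (L = -12 + 3/(-4) = -12 + 3*(-¼) = -12 - ¾ = -51/4 ≈ -12.750)
n(y, D) = -51/4
s(c) = -51/4 (s(c) = -51/4 + 0 = -51/4)
(-323 + s(-13)) + 76 = (-323 - 51/4) + 76 = -1343/4 + 76 = -1039/4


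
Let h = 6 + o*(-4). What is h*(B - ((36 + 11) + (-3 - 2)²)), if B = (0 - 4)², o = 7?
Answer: 1232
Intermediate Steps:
B = 16 (B = (-4)² = 16)
h = -22 (h = 6 + 7*(-4) = 6 - 28 = -22)
h*(B - ((36 + 11) + (-3 - 2)²)) = -22*(16 - ((36 + 11) + (-3 - 2)²)) = -22*(16 - (47 + (-5)²)) = -22*(16 - (47 + 25)) = -22*(16 - 1*72) = -22*(16 - 72) = -22*(-56) = 1232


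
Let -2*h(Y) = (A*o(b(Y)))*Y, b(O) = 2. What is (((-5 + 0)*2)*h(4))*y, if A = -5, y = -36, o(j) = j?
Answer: 7200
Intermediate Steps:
h(Y) = 5*Y (h(Y) = -(-5*2)*Y/2 = -(-5)*Y = 5*Y)
(((-5 + 0)*2)*h(4))*y = (((-5 + 0)*2)*(5*4))*(-36) = (-5*2*20)*(-36) = -10*20*(-36) = -200*(-36) = 7200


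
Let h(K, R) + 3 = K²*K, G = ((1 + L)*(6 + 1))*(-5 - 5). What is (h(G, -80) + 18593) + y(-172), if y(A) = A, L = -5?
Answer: 21970418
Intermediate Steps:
G = 280 (G = ((1 - 5)*(6 + 1))*(-5 - 5) = -4*7*(-10) = -28*(-10) = 280)
h(K, R) = -3 + K³ (h(K, R) = -3 + K²*K = -3 + K³)
(h(G, -80) + 18593) + y(-172) = ((-3 + 280³) + 18593) - 172 = ((-3 + 21952000) + 18593) - 172 = (21951997 + 18593) - 172 = 21970590 - 172 = 21970418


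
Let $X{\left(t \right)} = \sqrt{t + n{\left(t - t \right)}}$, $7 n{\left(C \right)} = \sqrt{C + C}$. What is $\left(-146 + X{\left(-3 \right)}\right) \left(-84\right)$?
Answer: $12264 - 84 i \sqrt{3} \approx 12264.0 - 145.49 i$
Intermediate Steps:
$n{\left(C \right)} = \frac{\sqrt{2} \sqrt{C}}{7}$ ($n{\left(C \right)} = \frac{\sqrt{C + C}}{7} = \frac{\sqrt{2 C}}{7} = \frac{\sqrt{2} \sqrt{C}}{7}$)
$X{\left(t \right)} = \sqrt{t}$ ($X{\left(t \right)} = \sqrt{t + \frac{\sqrt{2} \sqrt{t - t}}{7}} = \sqrt{t + \frac{\sqrt{2} \sqrt{0}}{7}} = \sqrt{t + \frac{1}{7} \sqrt{2} \cdot 0} = \sqrt{t + 0} = \sqrt{t}$)
$\left(-146 + X{\left(-3 \right)}\right) \left(-84\right) = \left(-146 + \sqrt{-3}\right) \left(-84\right) = \left(-146 + i \sqrt{3}\right) \left(-84\right) = 12264 - 84 i \sqrt{3}$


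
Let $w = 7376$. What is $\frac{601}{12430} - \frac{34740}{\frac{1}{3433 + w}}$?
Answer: $- \frac{4667522923199}{12430} \approx -3.755 \cdot 10^{8}$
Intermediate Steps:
$\frac{601}{12430} - \frac{34740}{\frac{1}{3433 + w}} = \frac{601}{12430} - \frac{34740}{\frac{1}{3433 + 7376}} = 601 \cdot \frac{1}{12430} - \frac{34740}{\frac{1}{10809}} = \frac{601}{12430} - 34740 \frac{1}{\frac{1}{10809}} = \frac{601}{12430} - 375504660 = - \frac{4667522923199}{12430}$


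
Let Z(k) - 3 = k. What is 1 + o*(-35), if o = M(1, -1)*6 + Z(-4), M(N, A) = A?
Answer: 246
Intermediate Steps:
Z(k) = 3 + k
o = -7 (o = -1*6 + (3 - 4) = -6 - 1 = -7)
1 + o*(-35) = 1 - 7*(-35) = 1 + 245 = 246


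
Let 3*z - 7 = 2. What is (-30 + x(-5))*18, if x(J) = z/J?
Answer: -2754/5 ≈ -550.80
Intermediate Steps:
z = 3 (z = 7/3 + (⅓)*2 = 7/3 + ⅔ = 3)
x(J) = 3/J
(-30 + x(-5))*18 = (-30 + 3/(-5))*18 = (-30 + 3*(-⅕))*18 = (-30 - ⅗)*18 = -153/5*18 = -2754/5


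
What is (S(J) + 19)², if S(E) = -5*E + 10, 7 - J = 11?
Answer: 2401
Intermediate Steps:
J = -4 (J = 7 - 1*11 = 7 - 11 = -4)
S(E) = 10 - 5*E
(S(J) + 19)² = ((10 - 5*(-4)) + 19)² = ((10 + 20) + 19)² = (30 + 19)² = 49² = 2401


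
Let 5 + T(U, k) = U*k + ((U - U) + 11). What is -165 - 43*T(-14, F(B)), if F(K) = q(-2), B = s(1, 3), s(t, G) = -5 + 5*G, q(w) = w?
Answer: -1627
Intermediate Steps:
B = 10 (B = -5 + 5*3 = -5 + 15 = 10)
F(K) = -2
T(U, k) = 6 + U*k (T(U, k) = -5 + (U*k + ((U - U) + 11)) = -5 + (U*k + (0 + 11)) = -5 + (U*k + 11) = -5 + (11 + U*k) = 6 + U*k)
-165 - 43*T(-14, F(B)) = -165 - 43*(6 - 14*(-2)) = -165 - 43*(6 + 28) = -165 - 43*34 = -165 - 1462 = -1627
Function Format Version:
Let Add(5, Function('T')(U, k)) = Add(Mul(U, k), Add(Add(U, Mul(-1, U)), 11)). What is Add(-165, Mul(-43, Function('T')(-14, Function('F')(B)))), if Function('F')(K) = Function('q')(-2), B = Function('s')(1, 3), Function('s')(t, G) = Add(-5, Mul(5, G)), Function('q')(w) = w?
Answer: -1627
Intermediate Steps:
B = 10 (B = Add(-5, Mul(5, 3)) = Add(-5, 15) = 10)
Function('F')(K) = -2
Function('T')(U, k) = Add(6, Mul(U, k)) (Function('T')(U, k) = Add(-5, Add(Mul(U, k), Add(Add(U, Mul(-1, U)), 11))) = Add(-5, Add(Mul(U, k), Add(0, 11))) = Add(-5, Add(Mul(U, k), 11)) = Add(-5, Add(11, Mul(U, k))) = Add(6, Mul(U, k)))
Add(-165, Mul(-43, Function('T')(-14, Function('F')(B)))) = Add(-165, Mul(-43, Add(6, Mul(-14, -2)))) = Add(-165, Mul(-43, Add(6, 28))) = Add(-165, Mul(-43, 34)) = Add(-165, -1462) = -1627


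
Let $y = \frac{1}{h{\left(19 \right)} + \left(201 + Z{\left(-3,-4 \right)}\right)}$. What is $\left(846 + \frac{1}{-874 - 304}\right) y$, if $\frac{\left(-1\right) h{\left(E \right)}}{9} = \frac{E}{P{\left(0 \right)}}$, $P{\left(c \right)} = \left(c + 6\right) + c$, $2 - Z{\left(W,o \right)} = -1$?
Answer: $\frac{996587}{206739} \approx 4.8205$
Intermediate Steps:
$Z{\left(W,o \right)} = 3$ ($Z{\left(W,o \right)} = 2 - -1 = 2 + 1 = 3$)
$P{\left(c \right)} = 6 + 2 c$ ($P{\left(c \right)} = \left(6 + c\right) + c = 6 + 2 c$)
$h{\left(E \right)} = - \frac{3 E}{2}$ ($h{\left(E \right)} = - 9 \frac{E}{6 + 2 \cdot 0} = - 9 \frac{E}{6 + 0} = - 9 \frac{E}{6} = - \frac{3 E}{2}$)
$y = \frac{2}{351}$ ($y = \frac{1}{\left(- \frac{3}{2}\right) 19 + \left(201 + 3\right)} = \frac{1}{- \frac{57}{2} + 204} = \frac{1}{\frac{351}{2}} = \frac{2}{351} \approx 0.005698$)
$\left(846 + \frac{1}{-874 - 304}\right) y = \left(846 + \frac{1}{-874 - 304}\right) \frac{2}{351} = \left(846 + \frac{1}{-1178}\right) \frac{2}{351} = \left(846 - \frac{1}{1178}\right) \frac{2}{351} = \frac{996587}{1178} \cdot \frac{2}{351} = \frac{996587}{206739}$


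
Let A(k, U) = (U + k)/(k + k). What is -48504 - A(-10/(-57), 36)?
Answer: -486071/10 ≈ -48607.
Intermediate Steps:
A(k, U) = (U + k)/(2*k) (A(k, U) = (U + k)/((2*k)) = (U + k)*(1/(2*k)) = (U + k)/(2*k))
-48504 - A(-10/(-57), 36) = -48504 - (36 - 10/(-57))/(2*((-10/(-57)))) = -48504 - (36 - 10*(-1/57))/(2*((-10*(-1/57)))) = -48504 - (36 + 10/57)/(2*10/57) = -48504 - 57*2062/(2*10*57) = -48504 - 1*1031/10 = -48504 - 1031/10 = -486071/10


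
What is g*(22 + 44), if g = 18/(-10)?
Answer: -594/5 ≈ -118.80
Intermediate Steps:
g = -9/5 (g = 18*(-⅒) = -9/5 ≈ -1.8000)
g*(22 + 44) = -9*(22 + 44)/5 = -9/5*66 = -594/5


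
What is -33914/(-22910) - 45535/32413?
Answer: 28023816/371290915 ≈ 0.075477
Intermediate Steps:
-33914/(-22910) - 45535/32413 = -33914*(-1/22910) - 45535*1/32413 = 16957/11455 - 45535/32413 = 28023816/371290915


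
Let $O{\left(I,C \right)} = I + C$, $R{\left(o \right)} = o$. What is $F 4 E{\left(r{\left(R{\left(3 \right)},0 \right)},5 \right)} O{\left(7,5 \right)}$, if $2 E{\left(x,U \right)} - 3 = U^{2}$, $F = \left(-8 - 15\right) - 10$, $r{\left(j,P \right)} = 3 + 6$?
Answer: $-22176$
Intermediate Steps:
$r{\left(j,P \right)} = 9$
$O{\left(I,C \right)} = C + I$
$F = -33$ ($F = -23 - 10 = -33$)
$E{\left(x,U \right)} = \frac{3}{2} + \frac{U^{2}}{2}$
$F 4 E{\left(r{\left(R{\left(3 \right)},0 \right)},5 \right)} O{\left(7,5 \right)} = - 33 \cdot 4 \left(\frac{3}{2} + \frac{5^{2}}{2}\right) \left(5 + 7\right) = - 33 \cdot 4 \left(\frac{3}{2} + \frac{1}{2} \cdot 25\right) 12 = - 33 \cdot 4 \left(\frac{3}{2} + \frac{25}{2}\right) 12 = - 33 \cdot 4 \cdot 14 \cdot 12 = \left(-33\right) 56 \cdot 12 = \left(-1848\right) 12 = -22176$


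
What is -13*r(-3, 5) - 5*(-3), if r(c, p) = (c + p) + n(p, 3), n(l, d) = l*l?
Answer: -336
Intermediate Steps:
n(l, d) = l²
r(c, p) = c + p + p² (r(c, p) = (c + p) + p² = c + p + p²)
-13*r(-3, 5) - 5*(-3) = -13*(-3 + 5 + 5²) - 5*(-3) = -13*(-3 + 5 + 25) + 15 = -13*27 + 15 = -351 + 15 = -336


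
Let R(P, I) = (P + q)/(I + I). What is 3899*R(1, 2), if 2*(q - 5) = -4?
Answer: 3899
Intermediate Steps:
q = 3 (q = 5 + (½)*(-4) = 5 - 2 = 3)
R(P, I) = (3 + P)/(2*I) (R(P, I) = (P + 3)/(I + I) = (3 + P)/((2*I)) = (3 + P)*(1/(2*I)) = (3 + P)/(2*I))
3899*R(1, 2) = 3899*((½)*(3 + 1)/2) = 3899*((½)*(½)*4) = 3899*1 = 3899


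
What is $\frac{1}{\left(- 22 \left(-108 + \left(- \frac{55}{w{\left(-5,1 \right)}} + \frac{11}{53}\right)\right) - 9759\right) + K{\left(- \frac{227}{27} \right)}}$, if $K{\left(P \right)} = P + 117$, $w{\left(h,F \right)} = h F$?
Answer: $- \frac{1431}{10762513} \approx -0.00013296$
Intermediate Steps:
$w{\left(h,F \right)} = F h$
$K{\left(P \right)} = 117 + P$
$\frac{1}{\left(- 22 \left(-108 + \left(- \frac{55}{w{\left(-5,1 \right)}} + \frac{11}{53}\right)\right) - 9759\right) + K{\left(- \frac{227}{27} \right)}} = \frac{1}{\left(- 22 \left(-108 + \left(- \frac{55}{1 \left(-5\right)} + \frac{11}{53}\right)\right) - 9759\right) + \left(117 - \frac{227}{27}\right)} = \frac{1}{\left(- 22 \left(-108 + \left(- \frac{55}{-5} + 11 \cdot \frac{1}{53}\right)\right) - 9759\right) + \left(117 - \frac{227}{27}\right)} = \frac{1}{\left(- 22 \left(-108 + \left(\left(-55\right) \left(- \frac{1}{5}\right) + \frac{11}{53}\right)\right) - 9759\right) + \left(117 - \frac{227}{27}\right)} = \frac{1}{\left(- 22 \left(-108 + \left(11 + \frac{11}{53}\right)\right) - 9759\right) + \frac{2932}{27}} = \frac{1}{\left(- 22 \left(-108 + \frac{594}{53}\right) - 9759\right) + \frac{2932}{27}} = \frac{1}{\left(\left(-22\right) \left(- \frac{5130}{53}\right) - 9759\right) + \frac{2932}{27}} = \frac{1}{\left(\frac{112860}{53} - 9759\right) + \frac{2932}{27}} = \frac{1}{- \frac{404367}{53} + \frac{2932}{27}} = \frac{1}{- \frac{10762513}{1431}} = - \frac{1431}{10762513}$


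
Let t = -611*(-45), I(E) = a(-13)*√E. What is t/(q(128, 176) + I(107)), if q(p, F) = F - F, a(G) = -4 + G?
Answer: -27495*√107/1819 ≈ -156.36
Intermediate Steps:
q(p, F) = 0
I(E) = -17*√E (I(E) = (-4 - 13)*√E = -17*√E)
t = 27495
t/(q(128, 176) + I(107)) = 27495/(0 - 17*√107) = 27495/((-17*√107)) = 27495*(-√107/1819) = -27495*√107/1819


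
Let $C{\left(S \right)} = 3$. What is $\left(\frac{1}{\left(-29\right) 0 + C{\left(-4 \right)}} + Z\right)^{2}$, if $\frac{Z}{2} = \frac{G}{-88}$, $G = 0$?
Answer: $\frac{1}{9} \approx 0.11111$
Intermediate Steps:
$Z = 0$ ($Z = 2 \frac{0}{-88} = 2 \cdot 0 \left(- \frac{1}{88}\right) = 2 \cdot 0 = 0$)
$\left(\frac{1}{\left(-29\right) 0 + C{\left(-4 \right)}} + Z\right)^{2} = \left(\frac{1}{\left(-29\right) 0 + 3} + 0\right)^{2} = \left(\frac{1}{0 + 3} + 0\right)^{2} = \left(\frac{1}{3} + 0\right)^{2} = \left(\frac{1}{3}\right)^{2} = \frac{1}{9}$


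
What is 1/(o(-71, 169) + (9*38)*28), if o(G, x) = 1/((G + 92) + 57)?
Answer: 78/746929 ≈ 0.00010443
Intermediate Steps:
o(G, x) = 1/(149 + G) (o(G, x) = 1/((92 + G) + 57) = 1/(149 + G))
1/(o(-71, 169) + (9*38)*28) = 1/(1/(149 - 71) + (9*38)*28) = 1/(1/78 + 342*28) = 1/(1/78 + 9576) = 1/(746929/78) = 78/746929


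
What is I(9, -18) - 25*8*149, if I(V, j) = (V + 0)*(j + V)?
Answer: -29881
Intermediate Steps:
I(V, j) = V*(V + j)
I(9, -18) - 25*8*149 = 9*(9 - 18) - 25*8*149 = 9*(-9) - 200*149 = -81 - 29800 = -29881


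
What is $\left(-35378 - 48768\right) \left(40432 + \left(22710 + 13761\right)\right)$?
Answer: $-6471079838$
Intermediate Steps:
$\left(-35378 - 48768\right) \left(40432 + \left(22710 + 13761\right)\right) = - 84146 \left(40432 + 36471\right) = \left(-84146\right) 76903 = -6471079838$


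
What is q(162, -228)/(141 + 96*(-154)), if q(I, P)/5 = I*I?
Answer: -14580/1627 ≈ -8.9613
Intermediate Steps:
q(I, P) = 5*I² (q(I, P) = 5*(I*I) = 5*I²)
q(162, -228)/(141 + 96*(-154)) = (5*162²)/(141 + 96*(-154)) = (5*26244)/(141 - 14784) = 131220/(-14643) = 131220*(-1/14643) = -14580/1627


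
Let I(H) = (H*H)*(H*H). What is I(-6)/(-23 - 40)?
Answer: -144/7 ≈ -20.571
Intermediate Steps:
I(H) = H⁴ (I(H) = H²*H² = H⁴)
I(-6)/(-23 - 40) = (-6)⁴/(-23 - 40) = 1296/(-63) = 1296*(-1/63) = -144/7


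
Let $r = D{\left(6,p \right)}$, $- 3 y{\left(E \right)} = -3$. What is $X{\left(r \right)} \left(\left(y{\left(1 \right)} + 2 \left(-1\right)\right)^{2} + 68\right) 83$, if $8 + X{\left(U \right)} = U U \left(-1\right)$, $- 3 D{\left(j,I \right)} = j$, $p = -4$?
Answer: $-68724$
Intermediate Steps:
$y{\left(E \right)} = 1$ ($y{\left(E \right)} = \left(- \frac{1}{3}\right) \left(-3\right) = 1$)
$D{\left(j,I \right)} = - \frac{j}{3}$
$r = -2$ ($r = \left(- \frac{1}{3}\right) 6 = -2$)
$X{\left(U \right)} = -8 - U^{2}$ ($X{\left(U \right)} = -8 + U U \left(-1\right) = -8 + U^{2} \left(-1\right) = -8 - U^{2}$)
$X{\left(r \right)} \left(\left(y{\left(1 \right)} + 2 \left(-1\right)\right)^{2} + 68\right) 83 = \left(-8 - \left(-2\right)^{2}\right) \left(\left(1 + 2 \left(-1\right)\right)^{2} + 68\right) 83 = \left(-8 - 4\right) \left(\left(1 - 2\right)^{2} + 68\right) 83 = \left(-8 - 4\right) \left(\left(-1\right)^{2} + 68\right) 83 = - 12 \left(1 + 68\right) 83 = \left(-12\right) 69 \cdot 83 = \left(-828\right) 83 = -68724$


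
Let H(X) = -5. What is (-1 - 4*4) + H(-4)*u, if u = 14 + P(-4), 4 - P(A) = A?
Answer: -127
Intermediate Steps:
P(A) = 4 - A
u = 22 (u = 14 + (4 - 1*(-4)) = 14 + (4 + 4) = 14 + 8 = 22)
(-1 - 4*4) + H(-4)*u = (-1 - 4*4) - 5*22 = (-1 - 16) - 110 = -17 - 110 = -127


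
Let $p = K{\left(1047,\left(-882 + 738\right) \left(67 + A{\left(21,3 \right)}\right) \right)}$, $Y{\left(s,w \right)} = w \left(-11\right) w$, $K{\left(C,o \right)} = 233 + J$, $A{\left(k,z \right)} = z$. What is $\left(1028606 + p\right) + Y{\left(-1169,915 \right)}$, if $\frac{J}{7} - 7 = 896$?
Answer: $-8174315$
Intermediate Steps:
$J = 6321$ ($J = 49 + 7 \cdot 896 = 49 + 6272 = 6321$)
$K{\left(C,o \right)} = 6554$ ($K{\left(C,o \right)} = 233 + 6321 = 6554$)
$Y{\left(s,w \right)} = - 11 w^{2}$ ($Y{\left(s,w \right)} = - 11 w w = - 11 w^{2}$)
$p = 6554$
$\left(1028606 + p\right) + Y{\left(-1169,915 \right)} = \left(1028606 + 6554\right) - 11 \cdot 915^{2} = 1035160 - 9209475 = -8174315$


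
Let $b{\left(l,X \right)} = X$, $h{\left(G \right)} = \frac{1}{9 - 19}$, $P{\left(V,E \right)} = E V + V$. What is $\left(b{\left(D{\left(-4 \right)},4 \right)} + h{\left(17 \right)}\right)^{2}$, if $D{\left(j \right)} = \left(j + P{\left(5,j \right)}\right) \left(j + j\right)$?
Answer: $\frac{1521}{100} \approx 15.21$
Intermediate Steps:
$P{\left(V,E \right)} = V + E V$
$h{\left(G \right)} = - \frac{1}{10}$ ($h{\left(G \right)} = \frac{1}{-10} = - \frac{1}{10}$)
$D{\left(j \right)} = 2 j \left(5 + 6 j\right)$ ($D{\left(j \right)} = \left(j + 5 \left(1 + j\right)\right) \left(j + j\right) = \left(j + \left(5 + 5 j\right)\right) 2 j = \left(5 + 6 j\right) 2 j = 2 j \left(5 + 6 j\right)$)
$\left(b{\left(D{\left(-4 \right)},4 \right)} + h{\left(17 \right)}\right)^{2} = \left(4 - \frac{1}{10}\right)^{2} = \left(\frac{39}{10}\right)^{2} = \frac{1521}{100}$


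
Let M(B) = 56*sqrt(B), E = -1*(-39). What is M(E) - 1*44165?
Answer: -44165 + 56*sqrt(39) ≈ -43815.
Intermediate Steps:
E = 39
M(E) - 1*44165 = 56*sqrt(39) - 1*44165 = 56*sqrt(39) - 44165 = -44165 + 56*sqrt(39)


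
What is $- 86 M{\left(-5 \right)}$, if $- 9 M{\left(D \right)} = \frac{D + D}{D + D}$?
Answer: $\frac{86}{9} \approx 9.5556$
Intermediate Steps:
$M{\left(D \right)} = - \frac{1}{9}$ ($M{\left(D \right)} = - \frac{\left(D + D\right) \frac{1}{D + D}}{9} = - \frac{2 D \frac{1}{2 D}}{9} = \left(- \frac{1}{9}\right) 1 = - \frac{1}{9}$)
$- 86 M{\left(-5 \right)} = \left(-86\right) \left(- \frac{1}{9}\right) = \frac{86}{9}$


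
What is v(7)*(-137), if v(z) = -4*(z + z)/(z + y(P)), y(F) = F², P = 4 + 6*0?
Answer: 7672/23 ≈ 333.57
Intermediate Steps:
P = 4 (P = 4 + 0 = 4)
v(z) = -8*z/(16 + z) (v(z) = -4*(z + z)/(z + 4²) = -4*2*z/(z + 16) = -4*2*z/(16 + z) = -8*z/(16 + z))
v(7)*(-137) = -8*7/(16 + 7)*(-137) = -8*7/23*(-137) = -8*7*1/23*(-137) = -56/23*(-137) = 7672/23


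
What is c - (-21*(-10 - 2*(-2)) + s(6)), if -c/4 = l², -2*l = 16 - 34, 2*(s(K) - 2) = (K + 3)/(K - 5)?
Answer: -913/2 ≈ -456.50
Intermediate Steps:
s(K) = 2 + (3 + K)/(2*(-5 + K)) (s(K) = 2 + ((K + 3)/(K - 5))/2 = 2 + ((3 + K)/(-5 + K))/2 = 2 + (3 + K)/(2*(-5 + K)))
l = 9 (l = -(16 - 34)/2 = -½*(-18) = 9)
c = -324 (c = -4*9² = -4*81 = -324)
c - (-21*(-10 - 2*(-2)) + s(6)) = -324 - (-21*(-10 - 2*(-2)) + (-17 + 5*6)/(2*(-5 + 6))) = -324 - (-21*(-10 + 4) + (½)*(-17 + 30)/1) = -324 - (-21*(-6) + (½)*1*13) = -324 - (126 + 13/2) = -324 - 1*265/2 = -324 - 265/2 = -913/2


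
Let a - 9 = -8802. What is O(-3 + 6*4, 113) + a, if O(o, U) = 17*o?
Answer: -8436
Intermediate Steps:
a = -8793 (a = 9 - 8802 = -8793)
O(-3 + 6*4, 113) + a = 17*(-3 + 6*4) - 8793 = 17*(-3 + 24) - 8793 = 17*21 - 8793 = 357 - 8793 = -8436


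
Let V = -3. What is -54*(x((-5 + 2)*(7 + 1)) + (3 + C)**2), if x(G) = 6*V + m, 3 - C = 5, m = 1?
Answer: 864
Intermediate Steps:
C = -2 (C = 3 - 1*5 = 3 - 5 = -2)
x(G) = -17 (x(G) = 6*(-3) + 1 = -18 + 1 = -17)
-54*(x((-5 + 2)*(7 + 1)) + (3 + C)**2) = -54*(-17 + (3 - 2)**2) = -54*(-17 + 1**2) = -54*(-17 + 1) = -54*(-16) = 864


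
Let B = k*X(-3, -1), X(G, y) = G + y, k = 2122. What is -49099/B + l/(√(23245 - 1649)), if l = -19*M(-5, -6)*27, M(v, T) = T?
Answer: 49099/8488 + 1539*√5399/5399 ≈ 26.730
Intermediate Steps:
l = 3078 (l = -19*(-6)*27 = 114*27 = 3078)
B = -8488 (B = 2122*(-3 - 1) = 2122*(-4) = -8488)
-49099/B + l/(√(23245 - 1649)) = -49099/(-8488) + 3078/(√(23245 - 1649)) = -49099*(-1/8488) + 3078/(√21596) = 49099/8488 + 3078/((2*√5399)) = 49099/8488 + 3078*(√5399/10798) = 49099/8488 + 1539*√5399/5399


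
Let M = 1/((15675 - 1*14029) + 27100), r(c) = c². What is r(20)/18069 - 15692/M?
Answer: -8150604849608/18069 ≈ -4.5108e+8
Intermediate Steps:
M = 1/28746 (M = 1/((15675 - 14029) + 27100) = 1/(1646 + 27100) = 1/28746 ≈ 3.4787e-5)
r(20)/18069 - 15692/M = 20²/18069 - 15692/1/28746 = 400*(1/18069) - 15692*28746 = 400/18069 - 451082232 = -8150604849608/18069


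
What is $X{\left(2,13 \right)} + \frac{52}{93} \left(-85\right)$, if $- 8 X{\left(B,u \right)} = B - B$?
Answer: $- \frac{4420}{93} \approx -47.527$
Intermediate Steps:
$X{\left(B,u \right)} = 0$ ($X{\left(B,u \right)} = - \frac{B - B}{8} = \left(- \frac{1}{8}\right) 0 = 0$)
$X{\left(2,13 \right)} + \frac{52}{93} \left(-85\right) = 0 + \frac{52}{93} \left(-85\right) = 0 - \frac{4420}{93} = - \frac{4420}{93}$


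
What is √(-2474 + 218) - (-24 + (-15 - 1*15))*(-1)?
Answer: -54 + 4*I*√141 ≈ -54.0 + 47.497*I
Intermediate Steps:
√(-2474 + 218) - (-24 + (-15 - 1*15))*(-1) = √(-2256) - (-24 + (-15 - 15))*(-1) = 4*I*√141 - (-24 - 30)*(-1) = 4*I*√141 - (-54)*(-1) = 4*I*√141 - 1*54 = 4*I*√141 - 54 = -54 + 4*I*√141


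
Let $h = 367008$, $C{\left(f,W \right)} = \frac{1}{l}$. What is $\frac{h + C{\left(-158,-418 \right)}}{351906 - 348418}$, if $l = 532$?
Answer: $\frac{195248257}{1855616} \approx 105.22$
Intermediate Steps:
$C{\left(f,W \right)} = \frac{1}{532}$
$\frac{h + C{\left(-158,-418 \right)}}{351906 - 348418} = \frac{367008 + \frac{1}{532}}{351906 - 348418} = \frac{195248257}{532 \cdot 3488} = \frac{195248257}{532} \cdot \frac{1}{3488} = \frac{195248257}{1855616}$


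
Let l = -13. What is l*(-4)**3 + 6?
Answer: 838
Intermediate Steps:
l*(-4)**3 + 6 = -13*(-4)**3 + 6 = -13*(-64) + 6 = 832 + 6 = 838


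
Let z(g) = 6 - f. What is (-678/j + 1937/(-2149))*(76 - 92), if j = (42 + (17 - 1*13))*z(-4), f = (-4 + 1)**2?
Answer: -3172576/49427 ≈ -64.187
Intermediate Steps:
f = 9 (f = (-3)**2 = 9)
z(g) = -3 (z(g) = 6 - 1*9 = 6 - 9 = -3)
j = -138 (j = (42 + (17 - 1*13))*(-3) = (42 + (17 - 13))*(-3) = (42 + 4)*(-3) = 46*(-3) = -138)
(-678/j + 1937/(-2149))*(76 - 92) = (-678/(-138) + 1937/(-2149))*(76 - 92) = (-678*(-1/138) + 1937*(-1/2149))*(-16) = (113/23 - 1937/2149)*(-16) = (198286/49427)*(-16) = -3172576/49427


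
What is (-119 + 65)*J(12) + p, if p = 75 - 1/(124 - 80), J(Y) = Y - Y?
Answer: 3299/44 ≈ 74.977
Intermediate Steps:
J(Y) = 0
p = 3299/44 (p = 75 - 1/44 = 3299/44 ≈ 74.977)
(-119 + 65)*J(12) + p = (-119 + 65)*0 + 3299/44 = -54*0 + 3299/44 = 0 + 3299/44 = 3299/44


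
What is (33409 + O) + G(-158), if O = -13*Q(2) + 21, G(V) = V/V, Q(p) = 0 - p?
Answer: 33457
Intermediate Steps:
Q(p) = -p
G(V) = 1
O = 47 (O = -(-13)*2 + 21 = -13*(-2) + 21 = 26 + 21 = 47)
(33409 + O) + G(-158) = (33409 + 47) + 1 = 33456 + 1 = 33457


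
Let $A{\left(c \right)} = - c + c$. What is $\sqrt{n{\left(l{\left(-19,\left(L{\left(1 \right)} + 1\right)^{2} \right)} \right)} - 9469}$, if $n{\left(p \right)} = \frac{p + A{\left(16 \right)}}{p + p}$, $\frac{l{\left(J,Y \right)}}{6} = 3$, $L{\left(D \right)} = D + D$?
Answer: $\frac{i \sqrt{37874}}{2} \approx 97.306 i$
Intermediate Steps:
$L{\left(D \right)} = 2 D$
$A{\left(c \right)} = 0$
$l{\left(J,Y \right)} = 18$ ($l{\left(J,Y \right)} = 6 \cdot 3 = 18$)
$n{\left(p \right)} = \frac{1}{2}$ ($n{\left(p \right)} = \frac{p + 0}{p + p} = \frac{p}{2 p} = p \frac{1}{2 p} = \frac{1}{2}$)
$\sqrt{n{\left(l{\left(-19,\left(L{\left(1 \right)} + 1\right)^{2} \right)} \right)} - 9469} = \sqrt{\frac{1}{2} - 9469} = \sqrt{- \frac{18937}{2}} = \frac{i \sqrt{37874}}{2}$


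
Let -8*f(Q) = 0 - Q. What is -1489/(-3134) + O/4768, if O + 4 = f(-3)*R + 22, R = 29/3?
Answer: 28578413/59771648 ≈ 0.47813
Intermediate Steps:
f(Q) = Q/8 (f(Q) = -(0 - Q)/8 = -(-1)*Q/8 = Q/8)
R = 29/3 (R = 29*(1/3) = 29/3 ≈ 9.6667)
O = 115/8 (O = -4 + (((1/8)*(-3))*(29/3) + 22) = -4 + (-3/8*29/3 + 22) = -4 + (-29/8 + 22) = -4 + 147/8 = 115/8 ≈ 14.375)
-1489/(-3134) + O/4768 = -1489/(-3134) + (115/8)/4768 = -1489*(-1/3134) + (115/8)*(1/4768) = 1489/3134 + 115/38144 = 28578413/59771648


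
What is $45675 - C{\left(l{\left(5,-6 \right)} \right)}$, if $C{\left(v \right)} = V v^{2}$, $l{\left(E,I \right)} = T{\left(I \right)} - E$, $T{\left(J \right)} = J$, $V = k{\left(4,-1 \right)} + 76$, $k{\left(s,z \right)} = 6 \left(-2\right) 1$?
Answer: $37931$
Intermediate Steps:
$k{\left(s,z \right)} = -12$ ($k{\left(s,z \right)} = \left(-12\right) 1 = -12$)
$V = 64$ ($V = -12 + 76 = 64$)
$l{\left(E,I \right)} = I - E$
$C{\left(v \right)} = 64 v^{2}$
$45675 - C{\left(l{\left(5,-6 \right)} \right)} = 45675 - 64 \left(-6 - 5\right)^{2} = 45675 - 64 \left(-11\right)^{2} = 45675 - 64 \cdot 121 = 45675 - 7744 = 37931$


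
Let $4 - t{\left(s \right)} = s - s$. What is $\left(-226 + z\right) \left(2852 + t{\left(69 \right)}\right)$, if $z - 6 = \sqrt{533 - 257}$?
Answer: $-628320 + 5712 \sqrt{69} \approx -5.8087 \cdot 10^{5}$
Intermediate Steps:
$z = 6 + 2 \sqrt{69}$ ($z = 6 + \sqrt{533 - 257} = 6 + \sqrt{276} = 6 + 2 \sqrt{69} \approx 22.613$)
$t{\left(s \right)} = 4$ ($t{\left(s \right)} = 4 - \left(s - s\right) = 4 - 0 = 4 + 0 = 4$)
$\left(-226 + z\right) \left(2852 + t{\left(69 \right)}\right) = \left(-226 + \left(6 + 2 \sqrt{69}\right)\right) \left(2852 + 4\right) = \left(-220 + 2 \sqrt{69}\right) 2856 = -628320 + 5712 \sqrt{69}$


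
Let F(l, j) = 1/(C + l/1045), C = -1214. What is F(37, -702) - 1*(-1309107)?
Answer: 1660723975406/1268593 ≈ 1.3091e+6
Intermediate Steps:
F(l, j) = 1/(-1214 + l/1045)
F(37, -702) - 1*(-1309107) = 1045/(-1268630 + 37) - 1*(-1309107) = 1045/(-1268593) + 1309107 = 1045*(-1/1268593) + 1309107 = -1045/1268593 + 1309107 = 1660723975406/1268593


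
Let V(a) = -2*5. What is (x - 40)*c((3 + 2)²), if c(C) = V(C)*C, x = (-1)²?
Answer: 9750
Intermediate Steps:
V(a) = -10
x = 1
c(C) = -10*C
(x - 40)*c((3 + 2)²) = (1 - 40)*(-10*(3 + 2)²) = -(-390)*5² = -(-390)*25 = -39*(-250) = 9750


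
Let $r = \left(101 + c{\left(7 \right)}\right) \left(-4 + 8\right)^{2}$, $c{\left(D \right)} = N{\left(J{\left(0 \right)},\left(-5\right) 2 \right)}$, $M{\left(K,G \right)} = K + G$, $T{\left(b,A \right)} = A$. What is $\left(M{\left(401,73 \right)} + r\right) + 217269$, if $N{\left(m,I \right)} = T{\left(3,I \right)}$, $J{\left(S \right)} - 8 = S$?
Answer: $219199$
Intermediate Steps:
$J{\left(S \right)} = 8 + S$
$N{\left(m,I \right)} = I$
$M{\left(K,G \right)} = G + K$
$c{\left(D \right)} = -10$ ($c{\left(D \right)} = \left(-5\right) 2 = -10$)
$r = 1456$ ($r = \left(101 - 10\right) \left(-4 + 8\right)^{2} = 91 \cdot 4^{2} = 91 \cdot 16 = 1456$)
$\left(M{\left(401,73 \right)} + r\right) + 217269 = \left(\left(73 + 401\right) + 1456\right) + 217269 = \left(474 + 1456\right) + 217269 = 1930 + 217269 = 219199$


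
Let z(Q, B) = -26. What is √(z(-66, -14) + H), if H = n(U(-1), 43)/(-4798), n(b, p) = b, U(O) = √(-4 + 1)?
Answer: √(-598540904 - 4798*I*√3)/4798 ≈ 3.5398e-5 - 5.099*I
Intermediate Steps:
U(O) = I*√3 (U(O) = √(-3) = I*√3)
H = -I*√3/4798 (H = (I*√3)/(-4798) = (I*√3)*(-1/4798) = -I*√3/4798 ≈ -0.00036099*I)
√(z(-66, -14) + H) = √(-26 - I*√3/4798)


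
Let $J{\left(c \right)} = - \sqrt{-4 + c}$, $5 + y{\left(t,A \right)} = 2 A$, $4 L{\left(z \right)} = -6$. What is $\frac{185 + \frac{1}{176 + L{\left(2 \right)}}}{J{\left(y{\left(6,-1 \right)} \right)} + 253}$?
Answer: $\frac{1485041}{2031180} + \frac{64567 i \sqrt{11}}{22342980} \approx 0.73112 + 0.0095844 i$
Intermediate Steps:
$L{\left(z \right)} = - \frac{3}{2}$ ($L{\left(z \right)} = \frac{1}{4} \left(-6\right) = - \frac{3}{2}$)
$y{\left(t,A \right)} = -5 + 2 A$
$\frac{185 + \frac{1}{176 + L{\left(2 \right)}}}{J{\left(y{\left(6,-1 \right)} \right)} + 253} = \frac{185 + \frac{1}{176 - \frac{3}{2}}}{- \sqrt{-4 + \left(-5 + 2 \left(-1\right)\right)} + 253} = \frac{185 + \frac{1}{\frac{349}{2}}}{- \sqrt{-4 - 7} + 253} = \frac{185 + \frac{2}{349}}{- \sqrt{-4 - 7} + 253} = \frac{64567}{349 \left(- \sqrt{-11} + 253\right)} = \frac{64567}{349 \left(- i \sqrt{11} + 253\right)} = \frac{64567}{349 \left(253 - i \sqrt{11}\right)}$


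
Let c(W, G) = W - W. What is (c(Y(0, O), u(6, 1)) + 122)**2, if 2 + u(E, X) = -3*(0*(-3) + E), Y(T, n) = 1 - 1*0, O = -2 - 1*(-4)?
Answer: 14884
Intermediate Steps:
O = 2 (O = -2 + 4 = 2)
Y(T, n) = 1 (Y(T, n) = 1 + 0 = 1)
u(E, X) = -2 - 3*E (u(E, X) = -2 - 3*(0*(-3) + E) = -2 - 3*(0 + E) = -2 - 3*E)
c(W, G) = 0
(c(Y(0, O), u(6, 1)) + 122)**2 = (0 + 122)**2 = 122**2 = 14884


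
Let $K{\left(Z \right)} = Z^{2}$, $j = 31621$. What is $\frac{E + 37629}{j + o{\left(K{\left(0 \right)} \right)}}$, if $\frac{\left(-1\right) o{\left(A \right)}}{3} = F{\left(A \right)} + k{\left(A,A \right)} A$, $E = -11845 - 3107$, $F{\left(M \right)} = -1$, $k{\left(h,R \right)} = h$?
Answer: $\frac{22677}{31624} \approx 0.71708$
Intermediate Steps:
$E = -14952$
$o{\left(A \right)} = 3 - 3 A^{2}$ ($o{\left(A \right)} = - 3 \left(-1 + A A\right) = - 3 \left(-1 + A^{2}\right) = 3 - 3 A^{2}$)
$\frac{E + 37629}{j + o{\left(K{\left(0 \right)} \right)}} = \frac{-14952 + 37629}{31621 + \left(3 - 3 \left(0^{2}\right)^{2}\right)} = \frac{22677}{31621 + \left(3 - 3 \cdot 0^{2}\right)} = \frac{22677}{31621 + \left(3 - 0\right)} = \frac{22677}{31621 + \left(3 + 0\right)} = \frac{22677}{31621 + 3} = \frac{22677}{31624}$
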